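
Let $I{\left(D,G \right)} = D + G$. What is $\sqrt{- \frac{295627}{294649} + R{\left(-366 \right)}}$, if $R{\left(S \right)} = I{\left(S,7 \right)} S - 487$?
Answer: $\frac{2 \sqrt{2841250291510846}}{294649} \approx 361.81$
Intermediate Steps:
$R{\left(S \right)} = -487 + S \left(7 + S\right)$ ($R{\left(S \right)} = \left(S + 7\right) S - 487 = \left(7 + S\right) S - 487 = S \left(7 + S\right) - 487 = -487 + S \left(7 + S\right)$)
$\sqrt{- \frac{295627}{294649} + R{\left(-366 \right)}} = \sqrt{- \frac{295627}{294649} - \left(487 + 366 \left(7 - 366\right)\right)} = \sqrt{\left(-295627\right) \frac{1}{294649} - -130907} = \sqrt{- \frac{295627}{294649} + \left(-487 + 131394\right)} = \sqrt{- \frac{295627}{294649} + 130907} = \sqrt{\frac{38571321016}{294649}} = \frac{2 \sqrt{2841250291510846}}{294649}$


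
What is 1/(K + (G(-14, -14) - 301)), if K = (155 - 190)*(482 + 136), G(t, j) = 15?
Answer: -1/21916 ≈ -4.5629e-5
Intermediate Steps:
K = -21630 (K = -35*618 = -21630)
1/(K + (G(-14, -14) - 301)) = 1/(-21630 + (15 - 301)) = 1/(-21630 - 286) = 1/(-21916) = -1/21916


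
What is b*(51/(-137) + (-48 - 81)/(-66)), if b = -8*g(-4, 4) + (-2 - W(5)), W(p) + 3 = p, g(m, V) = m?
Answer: 66766/1507 ≈ 44.304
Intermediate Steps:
W(p) = -3 + p
b = 28 (b = -8*(-4) + (-2 - (-3 + 5)) = 32 + (-2 - 1*2) = 32 + (-2 - 2) = 32 - 4 = 28)
b*(51/(-137) + (-48 - 81)/(-66)) = 28*(51/(-137) + (-48 - 81)/(-66)) = 28*(51*(-1/137) - 129*(-1/66)) = 28*(-51/137 + 43/22) = 28*(4769/3014) = 66766/1507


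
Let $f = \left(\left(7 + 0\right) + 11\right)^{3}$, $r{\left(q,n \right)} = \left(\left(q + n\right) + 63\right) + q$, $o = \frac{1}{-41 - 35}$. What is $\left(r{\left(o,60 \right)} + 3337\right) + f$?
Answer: $\frac{353095}{38} \approx 9292.0$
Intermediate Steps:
$o = - \frac{1}{76}$ ($o = \frac{1}{-76} = - \frac{1}{76} \approx -0.013158$)
$r{\left(q,n \right)} = 63 + n + 2 q$ ($r{\left(q,n \right)} = \left(\left(n + q\right) + 63\right) + q = \left(63 + n + q\right) + q = 63 + n + 2 q$)
$f = 5832$ ($f = \left(7 + 11\right)^{3} = 18^{3} = 5832$)
$\left(r{\left(o,60 \right)} + 3337\right) + f = \left(\left(63 + 60 + 2 \left(- \frac{1}{76}\right)\right) + 3337\right) + 5832 = \left(\left(63 + 60 - \frac{1}{38}\right) + 3337\right) + 5832 = \left(\frac{4673}{38} + 3337\right) + 5832 = \frac{131479}{38} + 5832 = \frac{353095}{38}$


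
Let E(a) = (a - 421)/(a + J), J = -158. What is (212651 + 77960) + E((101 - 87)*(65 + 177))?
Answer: 938676497/3230 ≈ 2.9061e+5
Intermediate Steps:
E(a) = (-421 + a)/(-158 + a) (E(a) = (a - 421)/(a - 158) = (-421 + a)/(-158 + a))
(212651 + 77960) + E((101 - 87)*(65 + 177)) = (212651 + 77960) + (-421 + (101 - 87)*(65 + 177))/(-158 + (101 - 87)*(65 + 177)) = 290611 + (-421 + 14*242)/(-158 + 14*242) = 290611 + (-421 + 3388)/(-158 + 3388) = 290611 + 2967/3230 = 938676497/3230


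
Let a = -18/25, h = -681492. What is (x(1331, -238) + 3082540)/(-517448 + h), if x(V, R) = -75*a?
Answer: -1541297/599470 ≈ -2.5711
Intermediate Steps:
a = -18/25 (a = -18*1/25 = -18/25 ≈ -0.72000)
x(V, R) = 54 (x(V, R) = -75*(-18/25) = 54)
(x(1331, -238) + 3082540)/(-517448 + h) = (54 + 3082540)/(-517448 - 681492) = 3082594/(-1198940) = 3082594*(-1/1198940) = -1541297/599470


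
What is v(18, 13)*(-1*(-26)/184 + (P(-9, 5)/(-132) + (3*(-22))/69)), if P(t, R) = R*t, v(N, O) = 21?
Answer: -2520/253 ≈ -9.9605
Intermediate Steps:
v(18, 13)*(-1*(-26)/184 + (P(-9, 5)/(-132) + (3*(-22))/69)) = 21*(-1*(-26)/184 + ((5*(-9))/(-132) + (3*(-22))/69)) = 21*(26*(1/184) + (-45*(-1/132) - 66*1/69)) = 21*(13/92 + (15/44 - 22/23)) = 21*(13/92 - 623/1012) = 21*(-120/253) = -2520/253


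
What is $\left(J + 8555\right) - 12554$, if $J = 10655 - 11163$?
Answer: $-4507$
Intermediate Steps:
$J = -508$
$\left(J + 8555\right) - 12554 = \left(-508 + 8555\right) - 12554 = 8047 - 12554 = -4507$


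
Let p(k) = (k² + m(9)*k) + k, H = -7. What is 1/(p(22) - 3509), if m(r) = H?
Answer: -1/3157 ≈ -0.00031676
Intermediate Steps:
m(r) = -7
p(k) = k² - 6*k (p(k) = (k² - 7*k) + k = k² - 6*k)
1/(p(22) - 3509) = 1/(22*(-6 + 22) - 3509) = 1/(22*16 - 3509) = 1/(352 - 3509) = 1/(-3157) = -1/3157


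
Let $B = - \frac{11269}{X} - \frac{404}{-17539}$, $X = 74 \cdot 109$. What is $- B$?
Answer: $\frac{194388327}{141469574} \approx 1.3741$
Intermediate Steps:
$X = 8066$
$B = - \frac{194388327}{141469574}$ ($B = - \frac{11269}{8066} - \frac{404}{-17539} = \left(-11269\right) \frac{1}{8066} - - \frac{404}{17539} = - \frac{11269}{8066} + \frac{404}{17539} = - \frac{194388327}{141469574} \approx -1.3741$)
$- B = \left(-1\right) \left(- \frac{194388327}{141469574}\right) = \frac{194388327}{141469574}$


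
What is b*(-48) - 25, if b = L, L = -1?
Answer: 23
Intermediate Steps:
b = -1
b*(-48) - 25 = -1*(-48) - 25 = 48 - 25 = 23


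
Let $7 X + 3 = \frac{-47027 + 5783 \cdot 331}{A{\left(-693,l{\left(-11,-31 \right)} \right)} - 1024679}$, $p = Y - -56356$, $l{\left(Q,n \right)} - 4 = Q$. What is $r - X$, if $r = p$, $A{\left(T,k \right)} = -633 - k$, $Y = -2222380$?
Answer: $- \frac{15545841718179}{7177135} \approx -2.166 \cdot 10^{6}$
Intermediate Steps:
$l{\left(Q,n \right)} = 4 + Q$
$p = -2166024$ ($p = -2222380 - -56356 = -2222380 + 56356 = -2166024$)
$r = -2166024$
$X = - \frac{4943061}{7177135}$ ($X = - \frac{3}{7} + \frac{\left(-47027 + 5783 \cdot 331\right) \frac{1}{\left(-633 - \left(4 - 11\right)\right) - 1024679}}{7} = - \frac{3}{7} + \frac{\left(-47027 + 1914173\right) \frac{1}{\left(-633 - -7\right) - 1024679}}{7} = - \frac{3}{7} + \frac{1867146 \frac{1}{\left(-633 + 7\right) - 1024679}}{7} = - \frac{3}{7} + \frac{1867146 \frac{1}{-626 - 1024679}}{7} = - \frac{3}{7} + \frac{1867146 \frac{1}{-1025305}}{7} = - \frac{3}{7} + \frac{1867146 \left(- \frac{1}{1025305}\right)}{7} = - \frac{3}{7} + \frac{1}{7} \left(- \frac{1867146}{1025305}\right) = - \frac{3}{7} - \frac{1867146}{7177135} = - \frac{4943061}{7177135} \approx -0.68872$)
$r - X = -2166024 - - \frac{4943061}{7177135} = -2166024 + \frac{4943061}{7177135} = - \frac{15545841718179}{7177135}$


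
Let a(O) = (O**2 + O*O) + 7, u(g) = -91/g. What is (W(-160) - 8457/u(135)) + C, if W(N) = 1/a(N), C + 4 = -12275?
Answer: 95741341/358449 ≈ 267.10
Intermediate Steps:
C = -12279 (C = -4 - 12275 = -12279)
a(O) = 7 + 2*O**2 (a(O) = (O**2 + O**2) + 7 = 2*O**2 + 7 = 7 + 2*O**2)
W(N) = 1/(7 + 2*N**2)
(W(-160) - 8457/u(135)) + C = (1/(7 + 2*(-160)**2) - 8457/((-91/135))) - 12279 = (1/(7 + 2*25600) - 8457/((-91*1/135))) - 12279 = (1/(7 + 51200) - 8457/(-91/135)) - 12279 = (1/51207 - 8457*(-135/91)) - 12279 = (1/51207 + 1141695/91) - 12279 = 4497136612/358449 - 12279 = 95741341/358449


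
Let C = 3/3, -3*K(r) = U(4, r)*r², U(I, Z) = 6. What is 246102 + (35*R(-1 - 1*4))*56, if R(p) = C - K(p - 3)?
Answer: 498942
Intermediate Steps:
K(r) = -2*r²
C = 1 (C = 3*(⅓) = 1)
R(p) = 1 + 2*(-3 + p)² (R(p) = 1 - (-2)*(p - 3)² = 1 - (-2)*(-3 + p)² = 1 + 2*(-3 + p)²)
246102 + (35*R(-1 - 1*4))*56 = 246102 + (35*(1 + 2*(-3 + (-1 - 1*4))²))*56 = 246102 + (35*(1 + 2*(-3 + (-1 - 4))²))*56 = 246102 + (35*(1 + 2*(-3 - 5)²))*56 = 246102 + (35*(1 + 2*(-8)²))*56 = 246102 + (35*(1 + 2*64))*56 = 246102 + (35*(1 + 128))*56 = 246102 + (35*129)*56 = 246102 + 4515*56 = 246102 + 252840 = 498942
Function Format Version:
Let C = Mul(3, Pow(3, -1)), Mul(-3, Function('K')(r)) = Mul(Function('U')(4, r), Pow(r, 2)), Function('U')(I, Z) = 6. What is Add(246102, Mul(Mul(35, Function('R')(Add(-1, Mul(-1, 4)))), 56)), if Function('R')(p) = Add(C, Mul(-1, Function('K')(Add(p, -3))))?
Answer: 498942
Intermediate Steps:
Function('K')(r) = Mul(-2, Pow(r, 2)) (Function('K')(r) = Mul(Rational(-1, 3), Mul(6, Pow(r, 2))) = Mul(-2, Pow(r, 2)))
C = 1 (C = Mul(3, Rational(1, 3)) = 1)
Function('R')(p) = Add(1, Mul(2, Pow(Add(-3, p), 2))) (Function('R')(p) = Add(1, Mul(-1, Mul(-2, Pow(Add(p, -3), 2)))) = Add(1, Mul(-1, Mul(-2, Pow(Add(-3, p), 2)))) = Add(1, Mul(2, Pow(Add(-3, p), 2))))
Add(246102, Mul(Mul(35, Function('R')(Add(-1, Mul(-1, 4)))), 56)) = Add(246102, Mul(Mul(35, Add(1, Mul(2, Pow(Add(-3, Add(-1, Mul(-1, 4))), 2)))), 56)) = Add(246102, Mul(Mul(35, Add(1, Mul(2, Pow(Add(-3, Add(-1, -4)), 2)))), 56)) = Add(246102, Mul(Mul(35, Add(1, Mul(2, Pow(Add(-3, -5), 2)))), 56)) = Add(246102, Mul(Mul(35, Add(1, Mul(2, Pow(-8, 2)))), 56)) = Add(246102, Mul(Mul(35, Add(1, Mul(2, 64))), 56)) = Add(246102, Mul(Mul(35, Add(1, 128)), 56)) = Add(246102, Mul(Mul(35, 129), 56)) = Add(246102, Mul(4515, 56)) = Add(246102, 252840) = 498942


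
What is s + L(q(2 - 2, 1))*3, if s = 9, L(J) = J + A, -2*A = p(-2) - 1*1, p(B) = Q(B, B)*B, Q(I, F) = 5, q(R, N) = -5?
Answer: 21/2 ≈ 10.500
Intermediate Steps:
p(B) = 5*B
A = 11/2 (A = -(5*(-2) - 1*1)/2 = -(-10 - 1)/2 = -1/2*(-11) = 11/2 ≈ 5.5000)
L(J) = 11/2 + J (L(J) = J + 11/2 = 11/2 + J)
s + L(q(2 - 2, 1))*3 = 9 + (11/2 - 5)*3 = 9 + (1/2)*3 = 9 + 3/2 = 21/2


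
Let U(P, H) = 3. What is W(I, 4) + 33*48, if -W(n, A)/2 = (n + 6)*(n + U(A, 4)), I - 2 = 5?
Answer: 1324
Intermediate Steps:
I = 7 (I = 2 + 5 = 7)
W(n, A) = -2*(3 + n)*(6 + n) (W(n, A) = -2*(n + 6)*(n + 3) = -2*(6 + n)*(3 + n) = -2*(3 + n)*(6 + n))
W(I, 4) + 33*48 = (-36 - 18*7 - 2*7²) + 33*48 = (-36 - 126 - 2*49) + 1584 = (-36 - 126 - 98) + 1584 = -260 + 1584 = 1324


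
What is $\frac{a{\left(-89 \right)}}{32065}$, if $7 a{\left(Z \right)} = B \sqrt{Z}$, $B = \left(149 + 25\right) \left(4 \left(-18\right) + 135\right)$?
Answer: $\frac{1566 i \sqrt{89}}{32065} \approx 0.46074 i$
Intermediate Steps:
$B = 10962$ ($B = 174 \left(-72 + 135\right) = 174 \cdot 63 = 10962$)
$a{\left(Z \right)} = 1566 \sqrt{Z}$ ($a{\left(Z \right)} = \frac{10962 \sqrt{Z}}{7} = 1566 \sqrt{Z}$)
$\frac{a{\left(-89 \right)}}{32065} = \frac{1566 \sqrt{-89}}{32065} = 1566 i \sqrt{89} \cdot \frac{1}{32065} = \frac{1566 i \sqrt{89}}{32065}$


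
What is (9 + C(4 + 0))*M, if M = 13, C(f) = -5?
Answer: 52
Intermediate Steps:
(9 + C(4 + 0))*M = (9 - 5)*13 = 4*13 = 52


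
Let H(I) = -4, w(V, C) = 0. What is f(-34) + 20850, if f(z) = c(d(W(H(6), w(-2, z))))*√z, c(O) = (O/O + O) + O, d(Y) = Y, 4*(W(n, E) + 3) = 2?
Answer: 20850 - 4*I*√34 ≈ 20850.0 - 23.324*I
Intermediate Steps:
W(n, E) = -5/2 (W(n, E) = -3 + (¼)*2 = -3 + ½ = -5/2)
c(O) = 1 + 2*O (c(O) = (1 + O) + O = 1 + 2*O)
f(z) = -4*√z (f(z) = (1 + 2*(-5/2))*√z = (1 - 5)*√z = -4*√z)
f(-34) + 20850 = -4*I*√34 + 20850 = 20850 - 4*I*√34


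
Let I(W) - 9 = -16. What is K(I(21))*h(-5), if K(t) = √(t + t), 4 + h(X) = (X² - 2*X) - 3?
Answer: 28*I*√14 ≈ 104.77*I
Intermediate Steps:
I(W) = -7 (I(W) = 9 - 16 = -7)
h(X) = -7 + X² - 2*X (h(X) = -4 + ((X² - 2*X) - 3) = -4 + (-3 + X² - 2*X) = -7 + X² - 2*X)
K(t) = √2*√t (K(t) = √(2*t) = √2*√t)
K(I(21))*h(-5) = (√2*√(-7))*(-7 + (-5)² - 2*(-5)) = (√2*(I*√7))*(-7 + 25 + 10) = (I*√14)*28 = 28*I*√14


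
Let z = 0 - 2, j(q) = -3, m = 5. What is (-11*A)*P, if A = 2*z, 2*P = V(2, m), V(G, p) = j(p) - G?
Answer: -110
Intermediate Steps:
V(G, p) = -3 - G
z = -2
P = -5/2 (P = (-3 - 1*2)/2 = (-3 - 2)/2 = (1/2)*(-5) = -5/2 ≈ -2.5000)
A = -4 (A = 2*(-2) = -4)
(-11*A)*P = -11*(-4)*(-5/2) = 44*(-5/2) = -110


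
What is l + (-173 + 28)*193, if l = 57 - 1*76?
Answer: -28004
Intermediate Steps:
l = -19 (l = 57 - 76 = -19)
l + (-173 + 28)*193 = -19 + (-173 + 28)*193 = -19 - 145*193 = -19 - 27985 = -28004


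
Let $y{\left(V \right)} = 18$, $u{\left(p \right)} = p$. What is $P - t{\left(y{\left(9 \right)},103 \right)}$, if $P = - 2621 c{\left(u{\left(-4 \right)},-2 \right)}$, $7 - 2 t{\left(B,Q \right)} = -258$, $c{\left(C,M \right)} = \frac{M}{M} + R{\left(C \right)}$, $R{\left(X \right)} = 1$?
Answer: $- \frac{10749}{2} \approx -5374.5$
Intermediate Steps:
$c{\left(C,M \right)} = 2$ ($c{\left(C,M \right)} = \frac{M}{M} + 1 = 1 + 1 = 2$)
$t{\left(B,Q \right)} = \frac{265}{2}$ ($t{\left(B,Q \right)} = \frac{7}{2} - -129 = \frac{7}{2} + 129 = \frac{265}{2}$)
$P = -5242$ ($P = \left(-2621\right) 2 = -5242$)
$P - t{\left(y{\left(9 \right)},103 \right)} = -5242 - \frac{265}{2} = - \frac{10749}{2}$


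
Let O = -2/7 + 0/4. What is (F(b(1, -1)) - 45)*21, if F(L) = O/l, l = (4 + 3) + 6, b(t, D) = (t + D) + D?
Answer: -12291/13 ≈ -945.46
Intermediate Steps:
b(t, D) = t + 2*D (b(t, D) = (D + t) + D = t + 2*D)
O = -2/7 (O = -2*1/7 + 0*(1/4) = -2/7 + 0 = -2/7 ≈ -0.28571)
l = 13 (l = 7 + 6 = 13)
F(L) = -2/91 (F(L) = -2/7/13 = -2/7*1/13 = -2/91)
(F(b(1, -1)) - 45)*21 = (-2/91 - 45)*21 = -4097/91*21 = -12291/13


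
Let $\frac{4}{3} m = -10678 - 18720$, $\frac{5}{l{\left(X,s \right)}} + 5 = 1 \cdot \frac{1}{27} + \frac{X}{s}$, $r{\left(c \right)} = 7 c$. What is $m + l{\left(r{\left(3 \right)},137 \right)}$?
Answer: $- \frac{784566717}{35582} \approx -22050.0$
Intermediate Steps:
$l{\left(X,s \right)} = \frac{5}{- \frac{134}{27} + \frac{X}{s}}$ ($l{\left(X,s \right)} = \frac{5}{-5 + \left(1 \cdot \frac{1}{27} + \frac{X}{s}\right)} = \frac{5}{-5 + \left(\frac{1}{27} + \frac{X}{s}\right)} = \frac{5}{- \frac{134}{27} + \frac{X}{s}}$)
$m = - \frac{44097}{2}$ ($m = \frac{3 \left(-10678 - 18720\right)}{4} = \frac{3}{4} \left(-29398\right) = - \frac{44097}{2} \approx -22049.0$)
$m + l{\left(r{\left(3 \right)},137 \right)} = - \frac{44097}{2} + 135 \cdot 137 \frac{1}{\left(-134\right) 137 + 27 \cdot 7 \cdot 3} = - \frac{44097}{2} + 135 \cdot 137 \frac{1}{-18358 + 27 \cdot 21} = - \frac{44097}{2} + 135 \cdot 137 \frac{1}{-18358 + 567} = - \frac{44097}{2} + 135 \cdot 137 \frac{1}{-17791} = - \frac{44097}{2} + 135 \cdot 137 \left(- \frac{1}{17791}\right) = - \frac{44097}{2} - \frac{18495}{17791} = - \frac{784566717}{35582}$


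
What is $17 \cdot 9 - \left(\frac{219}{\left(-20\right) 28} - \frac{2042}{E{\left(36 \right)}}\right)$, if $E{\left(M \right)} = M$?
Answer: $\frac{1058971}{5040} \approx 210.11$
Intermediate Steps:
$17 \cdot 9 - \left(\frac{219}{\left(-20\right) 28} - \frac{2042}{E{\left(36 \right)}}\right) = 17 \cdot 9 - \left(\frac{219}{\left(-20\right) 28} - \frac{2042}{36}\right) = 153 - \left(\frac{219}{-560} - \frac{1021}{18}\right) = 153 - \left(219 \left(- \frac{1}{560}\right) - \frac{1021}{18}\right) = 153 - \left(- \frac{219}{560} - \frac{1021}{18}\right) = 153 - - \frac{287851}{5040} = 153 + \frac{287851}{5040} = \frac{1058971}{5040}$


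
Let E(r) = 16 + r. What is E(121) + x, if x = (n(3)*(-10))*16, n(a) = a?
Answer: -343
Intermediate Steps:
x = -480 (x = (3*(-10))*16 = -30*16 = -480)
E(121) + x = (16 + 121) - 480 = 137 - 480 = -343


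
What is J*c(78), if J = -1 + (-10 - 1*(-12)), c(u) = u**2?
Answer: 6084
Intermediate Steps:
J = 1 (J = -1 + (-10 + 12) = -1 + 2 = 1)
J*c(78) = 1*78**2 = 1*6084 = 6084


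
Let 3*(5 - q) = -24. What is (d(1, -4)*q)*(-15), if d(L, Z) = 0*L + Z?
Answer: 780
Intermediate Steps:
q = 13 (q = 5 - 1/3*(-24) = 5 + 8 = 13)
d(L, Z) = Z (d(L, Z) = 0 + Z = Z)
(d(1, -4)*q)*(-15) = -4*13*(-15) = -52*(-15) = 780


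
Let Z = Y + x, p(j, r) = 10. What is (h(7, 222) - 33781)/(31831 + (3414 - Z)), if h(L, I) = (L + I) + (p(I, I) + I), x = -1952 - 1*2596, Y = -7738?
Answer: -33320/47531 ≈ -0.70102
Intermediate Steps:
x = -4548 (x = -1952 - 2596 = -4548)
Z = -12286 (Z = -7738 - 4548 = -12286)
h(L, I) = 10 + L + 2*I (h(L, I) = (L + I) + (10 + I) = (I + L) + (10 + I) = 10 + L + 2*I)
(h(7, 222) - 33781)/(31831 + (3414 - Z)) = ((10 + 7 + 2*222) - 33781)/(31831 + (3414 - 1*(-12286))) = ((10 + 7 + 444) - 33781)/(31831 + (3414 + 12286)) = (461 - 33781)/(31831 + 15700) = -33320/47531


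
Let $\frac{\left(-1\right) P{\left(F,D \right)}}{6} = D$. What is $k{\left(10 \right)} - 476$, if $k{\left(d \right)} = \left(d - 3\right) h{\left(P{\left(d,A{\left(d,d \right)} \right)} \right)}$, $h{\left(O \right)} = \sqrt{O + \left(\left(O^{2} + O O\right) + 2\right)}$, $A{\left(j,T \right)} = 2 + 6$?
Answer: $-476 + 7 \sqrt{4562} \approx -3.2019$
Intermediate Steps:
$A{\left(j,T \right)} = 8$
$P{\left(F,D \right)} = - 6 D$
$h{\left(O \right)} = \sqrt{2 + O + 2 O^{2}}$ ($h{\left(O \right)} = \sqrt{O + \left(\left(O^{2} + O^{2}\right) + 2\right)} = \sqrt{O + \left(2 O^{2} + 2\right)} = \sqrt{O + \left(2 + 2 O^{2}\right)} = \sqrt{2 + O + 2 O^{2}}$)
$k{\left(d \right)} = \sqrt{4562} \left(-3 + d\right)$ ($k{\left(d \right)} = \left(d - 3\right) \sqrt{2 - 48 + 2 \left(\left(-6\right) 8\right)^{2}} = \left(-3 + d\right) \sqrt{2 - 48 + 2 \left(-48\right)^{2}} = \left(-3 + d\right) \sqrt{2 - 48 + 2 \cdot 2304} = \left(-3 + d\right) \sqrt{2 - 48 + 4608} = \left(-3 + d\right) \sqrt{4562} = \sqrt{4562} \left(-3 + d\right)$)
$k{\left(10 \right)} - 476 = \sqrt{4562} \left(-3 + 10\right) - 476 = \sqrt{4562} \cdot 7 - 476 = 7 \sqrt{4562} - 476 = -476 + 7 \sqrt{4562}$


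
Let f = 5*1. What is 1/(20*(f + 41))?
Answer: 1/920 ≈ 0.0010870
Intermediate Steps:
f = 5
1/(20*(f + 41)) = 1/(20*(5 + 41)) = 1/(20*46) = 1/920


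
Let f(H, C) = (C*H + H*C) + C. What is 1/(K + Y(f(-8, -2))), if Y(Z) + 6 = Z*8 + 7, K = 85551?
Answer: 1/85792 ≈ 1.1656e-5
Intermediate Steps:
f(H, C) = C + 2*C*H (f(H, C) = (C*H + C*H) + C = 2*C*H + C = C + 2*C*H)
Y(Z) = 1 + 8*Z (Y(Z) = -6 + (Z*8 + 7) = -6 + (8*Z + 7) = -6 + (7 + 8*Z) = 1 + 8*Z)
1/(K + Y(f(-8, -2))) = 1/(85551 + (1 + 8*(-2*(1 + 2*(-8))))) = 1/(85551 + (1 + 8*(-2*(1 - 16)))) = 1/(85551 + (1 + 8*(-2*(-15)))) = 1/(85551 + (1 + 8*30)) = 1/(85551 + (1 + 240)) = 1/(85551 + 241) = 1/85792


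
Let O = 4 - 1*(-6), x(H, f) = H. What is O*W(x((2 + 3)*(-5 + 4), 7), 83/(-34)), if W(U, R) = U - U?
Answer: 0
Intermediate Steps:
W(U, R) = 0
O = 10 (O = 4 + 6 = 10)
O*W(x((2 + 3)*(-5 + 4), 7), 83/(-34)) = 10*0 = 0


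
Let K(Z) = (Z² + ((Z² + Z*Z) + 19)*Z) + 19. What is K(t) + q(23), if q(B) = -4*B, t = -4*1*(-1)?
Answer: 147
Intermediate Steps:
t = 4 (t = -4*(-1) = 4)
K(Z) = 19 + Z² + Z*(19 + 2*Z²) (K(Z) = (Z² + ((Z² + Z²) + 19)*Z) + 19 = (Z² + (2*Z² + 19)*Z) + 19 = (Z² + (19 + 2*Z²)*Z) + 19 = (Z² + Z*(19 + 2*Z²)) + 19 = 19 + Z² + Z*(19 + 2*Z²))
K(t) + q(23) = (19 + 4² + 2*4³ + 19*4) - 4*23 = (19 + 16 + 2*64 + 76) - 92 = (19 + 16 + 128 + 76) - 92 = 239 - 92 = 147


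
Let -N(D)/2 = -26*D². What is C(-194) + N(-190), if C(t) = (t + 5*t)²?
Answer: 3232096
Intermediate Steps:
N(D) = 52*D² (N(D) = -(-52)*D² = 52*D²)
C(t) = 36*t² (C(t) = (6*t)² = 36*t²)
C(-194) + N(-190) = 36*(-194)² + 52*(-190)² = 36*37636 + 52*36100 = 1354896 + 1877200 = 3232096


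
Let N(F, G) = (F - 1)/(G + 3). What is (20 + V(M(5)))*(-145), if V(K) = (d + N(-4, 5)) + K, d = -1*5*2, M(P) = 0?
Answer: -10875/8 ≈ -1359.4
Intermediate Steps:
N(F, G) = (-1 + F)/(3 + G)
d = -10 (d = -5*2 = -10)
V(K) = -85/8 + K (V(K) = (-10 + (-1 - 4)/(3 + 5)) + K = (-10 - 5/8) + K = -85/8 + K)
(20 + V(M(5)))*(-145) = (20 + (-85/8 + 0))*(-145) = (20 - 85/8)*(-145) = (75/8)*(-145) = -10875/8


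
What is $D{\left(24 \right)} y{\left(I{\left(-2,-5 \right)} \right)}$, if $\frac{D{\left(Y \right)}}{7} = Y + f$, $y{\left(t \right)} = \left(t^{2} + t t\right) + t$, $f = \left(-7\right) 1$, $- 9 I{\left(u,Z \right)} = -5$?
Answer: $\frac{11305}{81} \approx 139.57$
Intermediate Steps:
$I{\left(u,Z \right)} = \frac{5}{9}$ ($I{\left(u,Z \right)} = \left(- \frac{1}{9}\right) \left(-5\right) = \frac{5}{9}$)
$f = -7$
$y{\left(t \right)} = t + 2 t^{2}$ ($y{\left(t \right)} = \left(t^{2} + t^{2}\right) + t = 2 t^{2} + t = t + 2 t^{2}$)
$D{\left(Y \right)} = -49 + 7 Y$ ($D{\left(Y \right)} = 7 \left(Y - 7\right) = 7 \left(-7 + Y\right) = -49 + 7 Y$)
$D{\left(24 \right)} y{\left(I{\left(-2,-5 \right)} \right)} = \left(-49 + 7 \cdot 24\right) \frac{5 \left(1 + 2 \cdot \frac{5}{9}\right)}{9} = \left(-49 + 168\right) \frac{5 \left(1 + \frac{10}{9}\right)}{9} = 119 \cdot \frac{5}{9} \cdot \frac{19}{9} = 119 \cdot \frac{95}{81} = \frac{11305}{81}$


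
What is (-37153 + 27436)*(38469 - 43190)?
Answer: 45873957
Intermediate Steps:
(-37153 + 27436)*(38469 - 43190) = -9717*(-4721) = 45873957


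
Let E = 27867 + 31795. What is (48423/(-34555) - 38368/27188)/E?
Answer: -660582691/14012833926770 ≈ -4.7141e-5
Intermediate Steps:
E = 59662
(48423/(-34555) - 38368/27188)/E = (48423/(-34555) - 38368/27188)/59662 = (48423*(-1/34555) - 38368*1/27188)*(1/59662) = (-48423/34555 - 9592/6797)*(1/59662) = -660582691/234870335*1/59662 = -660582691/14012833926770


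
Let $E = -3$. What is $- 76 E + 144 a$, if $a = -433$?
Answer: $-62124$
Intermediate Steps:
$- 76 E + 144 a = \left(-76\right) \left(-3\right) + 144 \left(-433\right) = 228 - 62352 = -62124$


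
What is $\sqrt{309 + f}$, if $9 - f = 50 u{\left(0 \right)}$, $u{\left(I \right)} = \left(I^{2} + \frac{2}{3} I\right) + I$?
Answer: $\sqrt{318} \approx 17.833$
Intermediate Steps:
$u{\left(I \right)} = I^{2} + \frac{5 I}{3}$ ($u{\left(I \right)} = \left(I^{2} + 2 \cdot \frac{1}{3} I\right) + I = \left(I^{2} + \frac{2 I}{3}\right) + I = I^{2} + \frac{5 I}{3}$)
$f = 9$ ($f = 9 - 50 \cdot \frac{1}{3} \cdot 0 \left(5 + 3 \cdot 0\right) = 9 - 50 \cdot \frac{1}{3} \cdot 0 \left(5 + 0\right) = 9 - 50 \cdot \frac{1}{3} \cdot 0 \cdot 5 = 9 - 50 \cdot 0 = 9 - 0 = 9 + 0 = 9$)
$\sqrt{309 + f} = \sqrt{309 + 9} = \sqrt{318}$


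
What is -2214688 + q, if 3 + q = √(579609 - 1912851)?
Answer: -2214691 + 3*I*√148138 ≈ -2.2147e+6 + 1154.7*I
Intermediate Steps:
q = -3 + 3*I*√148138 (q = -3 + √(579609 - 1912851) = -3 + √(-1333242) = -3 + 3*I*√148138 ≈ -3.0 + 1154.7*I)
-2214688 + q = -2214688 + (-3 + 3*I*√148138) = -2214691 + 3*I*√148138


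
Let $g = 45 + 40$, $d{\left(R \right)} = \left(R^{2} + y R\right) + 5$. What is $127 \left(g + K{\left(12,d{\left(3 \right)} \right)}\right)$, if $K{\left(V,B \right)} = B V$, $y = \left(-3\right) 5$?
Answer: $-36449$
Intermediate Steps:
$y = -15$
$d{\left(R \right)} = 5 + R^{2} - 15 R$ ($d{\left(R \right)} = \left(R^{2} - 15 R\right) + 5 = 5 + R^{2} - 15 R$)
$g = 85$
$127 \left(g + K{\left(12,d{\left(3 \right)} \right)}\right) = 127 \left(85 + \left(5 + 3^{2} - 45\right) 12\right) = 127 \left(85 + \left(5 + 9 - 45\right) 12\right) = 127 \left(85 - 372\right) = 127 \left(-287\right) = -36449$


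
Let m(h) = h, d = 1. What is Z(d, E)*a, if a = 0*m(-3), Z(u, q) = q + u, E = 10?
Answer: 0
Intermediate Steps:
a = 0 (a = 0*(-3) = 0)
Z(d, E)*a = (10 + 1)*0 = 11*0 = 0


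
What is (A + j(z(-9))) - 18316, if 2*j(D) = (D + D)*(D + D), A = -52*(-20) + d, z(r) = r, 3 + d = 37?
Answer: -17080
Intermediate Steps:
d = 34 (d = -3 + 37 = 34)
A = 1074 (A = -52*(-20) + 34 = 1040 + 34 = 1074)
j(D) = 2*D² (j(D) = ((D + D)*(D + D))/2 = ((2*D)*(2*D))/2 = (4*D²)/2 = 2*D²)
(A + j(z(-9))) - 18316 = (1074 + 2*(-9)²) - 18316 = (1074 + 2*81) - 18316 = (1074 + 162) - 18316 = 1236 - 18316 = -17080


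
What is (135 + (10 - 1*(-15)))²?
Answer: 25600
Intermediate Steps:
(135 + (10 - 1*(-15)))² = (135 + (10 + 15))² = (135 + 25)² = 160² = 25600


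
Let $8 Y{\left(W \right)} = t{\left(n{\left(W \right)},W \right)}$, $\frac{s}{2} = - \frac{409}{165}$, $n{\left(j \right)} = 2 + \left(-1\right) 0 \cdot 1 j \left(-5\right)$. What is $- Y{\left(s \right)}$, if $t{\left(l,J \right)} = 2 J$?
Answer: $\frac{409}{330} \approx 1.2394$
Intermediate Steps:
$n{\left(j \right)} = 2$ ($n{\left(j \right)} = 2 + 0 \cdot 1 j \left(-5\right) = 2 + 0 j \left(-5\right) = 2 + 0 \left(-5\right) = 2 + 0 = 2$)
$s = - \frac{818}{165}$ ($s = 2 \left(- \frac{409}{165}\right) = - \frac{818}{165} \approx -4.9576$)
$Y{\left(W \right)} = \frac{W}{4}$ ($Y{\left(W \right)} = \frac{2 W}{8} = \frac{W}{4}$)
$- Y{\left(s \right)} = - \frac{-818}{4 \cdot 165} = \left(-1\right) \left(- \frac{409}{330}\right) = \frac{409}{330}$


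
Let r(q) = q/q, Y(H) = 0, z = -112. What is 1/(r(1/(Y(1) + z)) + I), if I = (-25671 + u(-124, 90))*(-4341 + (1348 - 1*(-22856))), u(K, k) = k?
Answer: -1/508115402 ≈ -1.9681e-9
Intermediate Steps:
I = -508115403 (I = (-25671 + 90)*(-4341 + (1348 - 1*(-22856))) = -25581*(-4341 + (1348 + 22856)) = -25581*(-4341 + 24204) = -25581*19863 = -508115403)
r(q) = 1
1/(r(1/(Y(1) + z)) + I) = 1/(1 - 508115403) = 1/(-508115402) = -1/508115402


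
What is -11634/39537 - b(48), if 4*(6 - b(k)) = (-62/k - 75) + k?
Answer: -5637311/421728 ≈ -13.367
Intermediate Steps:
b(k) = 99/4 - k/4 + 31/(2*k) (b(k) = 6 - ((-62/k - 75) + k)/4 = 6 - ((-75 - 62/k) + k)/4 = 6 - (-75 + k - 62/k)/4 = 6 + (75/4 - k/4 + 31/(2*k)) = 99/4 - k/4 + 31/(2*k))
-11634/39537 - b(48) = -11634/39537 - (62 - 1*48*(-99 + 48))/(4*48) = -11634*1/39537 - (62 - 1*48*(-51))/(4*48) = -3878/13179 - (62 + 2448)/(4*48) = -3878/13179 - 2510/(4*48) = -3878/13179 - 1*1255/96 = -3878/13179 - 1255/96 = -5637311/421728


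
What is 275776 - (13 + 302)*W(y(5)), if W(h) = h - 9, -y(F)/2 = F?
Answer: 281761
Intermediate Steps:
y(F) = -2*F
W(h) = -9 + h
275776 - (13 + 302)*W(y(5)) = 275776 - (13 + 302)*(-9 - 2*5) = 275776 - 315*(-9 - 10) = 275776 - 315*(-19) = 275776 - 1*(-5985) = 275776 + 5985 = 281761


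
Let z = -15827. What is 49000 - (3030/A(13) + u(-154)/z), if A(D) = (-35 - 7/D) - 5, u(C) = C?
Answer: 3439697188/70091 ≈ 49075.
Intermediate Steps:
A(D) = -40 - 7/D
49000 - (3030/A(13) + u(-154)/z) = 49000 - (3030/(-40 - 7/13) - 154/(-15827)) = 49000 - (3030/(-40 - 7*1/13) - 154*(-1/15827)) = 49000 - (3030/(-40 - 7/13) + 22/2261) = 49000 - (3030/(-527/13) + 22/2261) = 49000 - (3030*(-13/527) + 22/2261) = 49000 - (-39390/527 + 22/2261) = 49000 - 1*(-5238188/70091) = 49000 + 5238188/70091 = 3439697188/70091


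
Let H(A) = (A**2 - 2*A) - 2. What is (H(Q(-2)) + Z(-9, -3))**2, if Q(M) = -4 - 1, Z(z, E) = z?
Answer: 576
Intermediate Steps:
Q(M) = -5
H(A) = -2 + A**2 - 2*A
(H(Q(-2)) + Z(-9, -3))**2 = ((-2 + (-5)**2 - 2*(-5)) - 9)**2 = ((-2 + 25 + 10) - 9)**2 = (33 - 9)**2 = 24**2 = 576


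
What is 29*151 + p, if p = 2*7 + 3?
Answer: 4396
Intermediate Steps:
p = 17 (p = 14 + 3 = 17)
29*151 + p = 29*151 + 17 = 4379 + 17 = 4396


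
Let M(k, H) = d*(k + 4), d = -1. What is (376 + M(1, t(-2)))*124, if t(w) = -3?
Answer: 46004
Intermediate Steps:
M(k, H) = -4 - k (M(k, H) = -(k + 4) = -(4 + k) = -4 - k)
(376 + M(1, t(-2)))*124 = (376 + (-4 - 1*1))*124 = (376 + (-4 - 1))*124 = (376 - 5)*124 = 371*124 = 46004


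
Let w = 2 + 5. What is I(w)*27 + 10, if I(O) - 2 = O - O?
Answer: 64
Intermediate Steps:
w = 7
I(O) = 2 (I(O) = 2 + (O - O) = 2 + 0 = 2)
I(w)*27 + 10 = 2*27 + 10 = 54 + 10 = 64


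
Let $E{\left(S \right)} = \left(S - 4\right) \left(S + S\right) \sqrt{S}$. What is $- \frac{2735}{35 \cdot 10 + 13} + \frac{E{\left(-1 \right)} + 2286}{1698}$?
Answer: $- \frac{635702}{102729} + \frac{5 i}{849} \approx -6.1881 + 0.0058893 i$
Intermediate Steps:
$E{\left(S \right)} = 2 S^{\frac{3}{2}} \left(-4 + S\right)$ ($E{\left(S \right)} = \left(-4 + S\right) 2 S \sqrt{S} = 2 S \left(-4 + S\right) \sqrt{S} = 2 S^{\frac{3}{2}} \left(-4 + S\right)$)
$- \frac{2735}{35 \cdot 10 + 13} + \frac{E{\left(-1 \right)} + 2286}{1698} = - \frac{2735}{35 \cdot 10 + 13} + \frac{2 \left(-1\right)^{\frac{3}{2}} \left(-4 - 1\right) + 2286}{1698} = - \frac{2735}{350 + 13} + \left(2 \left(- i\right) \left(-5\right) + 2286\right) \frac{1}{1698} = - \frac{2735}{363} + \left(10 i + 2286\right) \frac{1}{1698} = \left(-2735\right) \frac{1}{363} + \left(2286 + 10 i\right) \frac{1}{1698} = - \frac{2735}{363} + \left(\frac{381}{283} + \frac{5 i}{849}\right) = - \frac{635702}{102729} + \frac{5 i}{849}$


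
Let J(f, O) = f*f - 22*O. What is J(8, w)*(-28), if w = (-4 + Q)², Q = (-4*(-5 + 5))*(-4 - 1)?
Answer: 8064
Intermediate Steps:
Q = 0 (Q = -4*0*(-5) = 0*(-5) = 0)
w = 16 (w = (-4 + 0)² = (-4)² = 16)
J(f, O) = f² - 22*O
J(8, w)*(-28) = (8² - 22*16)*(-28) = (64 - 352)*(-28) = -288*(-28) = 8064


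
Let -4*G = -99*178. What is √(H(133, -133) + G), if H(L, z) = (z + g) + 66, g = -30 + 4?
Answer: 5*√690/2 ≈ 65.670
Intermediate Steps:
g = -26
G = 8811/2 (G = -(-99)*178/4 = -¼*(-17622) = 8811/2 ≈ 4405.5)
H(L, z) = 40 + z (H(L, z) = (z - 26) + 66 = (-26 + z) + 66 = 40 + z)
√(H(133, -133) + G) = √((40 - 133) + 8811/2) = √(-93 + 8811/2) = √(8625/2) = 5*√690/2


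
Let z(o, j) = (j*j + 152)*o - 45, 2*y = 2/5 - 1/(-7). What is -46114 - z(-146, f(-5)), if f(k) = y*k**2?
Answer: -1681121/98 ≈ -17154.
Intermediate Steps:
y = 19/70 (y = (2/5 - 1/(-7))/2 = (2*(1/5) - 1*(-1/7))/2 = (2/5 + 1/7)/2 = (1/2)*(19/35) = 19/70 ≈ 0.27143)
f(k) = 19*k**2/70
z(o, j) = -45 + o*(152 + j**2) (z(o, j) = (j**2 + 152)*o - 45 = (152 + j**2)*o - 45 = o*(152 + j**2) - 45 = -45 + o*(152 + j**2))
-46114 - z(-146, f(-5)) = -46114 - (-45 + 152*(-146) - 146*((19/70)*(-5)**2)**2) = -46114 - (-45 - 22192 - 146*((19/70)*25)**2) = -46114 - (-45 - 22192 - 146*(95/14)**2) = -46114 - (-45 - 22192 - 146*9025/196) = -46114 - (-45 - 22192 - 658825/98) = -46114 - 1*(-2838051/98) = -46114 + 2838051/98 = -1681121/98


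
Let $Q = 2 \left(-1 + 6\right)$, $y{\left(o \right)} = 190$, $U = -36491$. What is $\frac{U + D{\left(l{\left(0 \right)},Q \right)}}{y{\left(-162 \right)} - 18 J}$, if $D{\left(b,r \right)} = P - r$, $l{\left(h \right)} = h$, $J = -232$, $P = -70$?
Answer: $- \frac{36571}{4366} \approx -8.3763$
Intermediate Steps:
$Q = 10$ ($Q = 2 \cdot 5 = 10$)
$D{\left(b,r \right)} = -70 - r$
$\frac{U + D{\left(l{\left(0 \right)},Q \right)}}{y{\left(-162 \right)} - 18 J} = \frac{-36491 - 80}{190 - -4176} = \frac{-36491 - 80}{190 + 4176} = \frac{-36491 - 80}{4366} = \left(-36571\right) \frac{1}{4366} = - \frac{36571}{4366}$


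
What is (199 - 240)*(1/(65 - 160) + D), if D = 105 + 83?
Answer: -732219/95 ≈ -7707.6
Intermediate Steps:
D = 188
(199 - 240)*(1/(65 - 160) + D) = (199 - 240)*(1/(65 - 160) + 188) = -41*(1/(-95) + 188) = -41*(-1/95 + 188) = -41*17859/95 = -732219/95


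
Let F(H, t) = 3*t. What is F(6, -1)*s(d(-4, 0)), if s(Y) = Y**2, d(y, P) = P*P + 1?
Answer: -3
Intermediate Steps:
d(y, P) = 1 + P**2 (d(y, P) = P**2 + 1 = 1 + P**2)
F(6, -1)*s(d(-4, 0)) = (3*(-1))*(1 + 0**2)**2 = -3*(1 + 0)**2 = -3*1**2 = -3*1 = -3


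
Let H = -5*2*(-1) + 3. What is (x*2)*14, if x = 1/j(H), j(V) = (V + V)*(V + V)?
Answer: 7/169 ≈ 0.041420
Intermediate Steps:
H = 13 (H = -10*(-1) + 3 = 10 + 3 = 13)
j(V) = 4*V² (j(V) = (2*V)*(2*V) = 4*V²)
x = 1/676 (x = 1/(4*13²) = 1/(4*169) = 1/676 ≈ 0.0014793)
(x*2)*14 = ((1/676)*2)*14 = (1/338)*14 = 7/169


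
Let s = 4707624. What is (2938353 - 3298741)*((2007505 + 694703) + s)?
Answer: -2670414534816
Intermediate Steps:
(2938353 - 3298741)*((2007505 + 694703) + s) = (2938353 - 3298741)*((2007505 + 694703) + 4707624) = -360388*(2702208 + 4707624) = -360388*7409832 = -2670414534816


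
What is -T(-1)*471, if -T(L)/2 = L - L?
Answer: 0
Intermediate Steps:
T(L) = 0 (T(L) = -2*(L - L) = -2*0 = 0)
-T(-1)*471 = -0*471 = -1*0 = 0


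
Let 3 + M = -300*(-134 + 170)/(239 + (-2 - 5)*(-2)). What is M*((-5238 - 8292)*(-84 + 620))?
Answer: 7620617520/23 ≈ 3.3133e+8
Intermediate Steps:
M = -11559/253 (M = -3 - 300*(-134 + 170)/(239 + (-2 - 5)*(-2)) = -3 - 300*36/(239 - 7*(-2)) = -3 - 300*36/(239 + 14) = -3 - 300/(253*(1/36)) = -3 - 300/253/36 = -3 - 300*36/253 = -3 - 10800/253 = -11559/253 ≈ -45.688)
M*((-5238 - 8292)*(-84 + 620)) = -11559*(-5238 - 8292)*(-84 + 620)/253 = -(-14217570)*536/23 = -11559/253*(-7252080) = 7620617520/23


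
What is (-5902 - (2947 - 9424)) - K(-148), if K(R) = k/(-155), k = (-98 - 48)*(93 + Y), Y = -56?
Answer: 83723/155 ≈ 540.15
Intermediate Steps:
k = -5402 (k = (-98 - 48)*(93 - 56) = -146*37 = -5402)
K(R) = 5402/155 (K(R) = -5402/(-155) = -5402*(-1/155) = 5402/155)
(-5902 - (2947 - 9424)) - K(-148) = (-5902 - (2947 - 9424)) - 1*5402/155 = (-5902 - 1*(-6477)) - 5402/155 = (-5902 + 6477) - 5402/155 = 575 - 5402/155 = 83723/155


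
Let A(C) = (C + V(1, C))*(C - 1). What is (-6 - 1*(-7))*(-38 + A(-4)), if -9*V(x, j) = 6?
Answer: -44/3 ≈ -14.667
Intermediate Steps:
V(x, j) = -⅔ (V(x, j) = -⅑*6 = -⅔)
A(C) = (-1 + C)*(-⅔ + C) (A(C) = (C - ⅔)*(C - 1) = (-⅔ + C)*(-1 + C) = (-1 + C)*(-⅔ + C))
(-6 - 1*(-7))*(-38 + A(-4)) = (-6 - 1*(-7))*(-38 + (⅔ + (-4)² - 5/3*(-4))) = (-6 + 7)*(-38 + (⅔ + 16 + 20/3)) = 1*(-38 + 70/3) = 1*(-44/3) = -44/3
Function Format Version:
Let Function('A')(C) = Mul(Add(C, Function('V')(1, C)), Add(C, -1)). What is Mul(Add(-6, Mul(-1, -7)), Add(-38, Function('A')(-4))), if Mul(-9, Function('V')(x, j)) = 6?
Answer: Rational(-44, 3) ≈ -14.667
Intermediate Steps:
Function('V')(x, j) = Rational(-2, 3) (Function('V')(x, j) = Mul(Rational(-1, 9), 6) = Rational(-2, 3))
Function('A')(C) = Mul(Add(-1, C), Add(Rational(-2, 3), C)) (Function('A')(C) = Mul(Add(C, Rational(-2, 3)), Add(C, -1)) = Mul(Add(Rational(-2, 3), C), Add(-1, C)) = Mul(Add(-1, C), Add(Rational(-2, 3), C)))
Mul(Add(-6, Mul(-1, -7)), Add(-38, Function('A')(-4))) = Mul(Add(-6, Mul(-1, -7)), Add(-38, Add(Rational(2, 3), Pow(-4, 2), Mul(Rational(-5, 3), -4)))) = Mul(Add(-6, 7), Add(-38, Add(Rational(2, 3), 16, Rational(20, 3)))) = Mul(1, Add(-38, Rational(70, 3))) = Mul(1, Rational(-44, 3)) = Rational(-44, 3)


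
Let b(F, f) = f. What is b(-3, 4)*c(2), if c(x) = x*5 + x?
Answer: 48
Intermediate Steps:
c(x) = 6*x (c(x) = 5*x + x = 6*x)
b(-3, 4)*c(2) = 4*(6*2) = 4*12 = 48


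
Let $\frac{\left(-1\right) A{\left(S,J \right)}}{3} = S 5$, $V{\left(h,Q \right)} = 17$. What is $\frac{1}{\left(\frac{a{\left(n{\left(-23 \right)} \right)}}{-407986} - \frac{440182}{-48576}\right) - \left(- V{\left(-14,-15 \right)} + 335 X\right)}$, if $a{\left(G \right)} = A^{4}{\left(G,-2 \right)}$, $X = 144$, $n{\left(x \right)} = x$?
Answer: $- \frac{4954581984}{410923358381069} \approx -1.2057 \cdot 10^{-5}$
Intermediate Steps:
$A{\left(S,J \right)} = - 15 S$ ($A{\left(S,J \right)} = - 3 S 5 = - 3 \cdot 5 S = - 15 S$)
$a{\left(G \right)} = 50625 G^{4}$ ($a{\left(G \right)} = \left(- 15 G\right)^{4} = 50625 G^{4}$)
$\frac{1}{\left(\frac{a{\left(n{\left(-23 \right)} \right)}}{-407986} - \frac{440182}{-48576}\right) - \left(- V{\left(-14,-15 \right)} + 335 X\right)} = \frac{1}{\left(\frac{50625 \left(-23\right)^{4}}{-407986} - \frac{440182}{-48576}\right) + \left(\left(-335\right) 144 + 17\right)} = \frac{1}{\left(50625 \cdot 279841 \left(- \frac{1}{407986}\right) - - \frac{220091}{24288}\right) + \left(-48240 + 17\right)} = \frac{1}{\left(14166950625 \left(- \frac{1}{407986}\right) + \frac{220091}{24288}\right) - 48223} = \frac{1}{\left(- \frac{14166950625}{407986} + \frac{220091}{24288}\right) - 48223} = \frac{1}{- \frac{171998551366637}{4954581984} - 48223} = \frac{1}{- \frac{410923358381069}{4954581984}} = - \frac{4954581984}{410923358381069}$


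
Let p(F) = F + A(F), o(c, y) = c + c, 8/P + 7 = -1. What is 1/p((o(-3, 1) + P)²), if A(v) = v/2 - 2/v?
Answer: 98/7199 ≈ 0.013613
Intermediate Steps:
P = -1 (P = 8/(-7 - 1) = 8/(-8) = 8*(-⅛) = -1)
A(v) = v/2 - 2/v (A(v) = v*(½) - 2/v = v/2 - 2/v)
o(c, y) = 2*c
p(F) = -2/F + 3*F/2 (p(F) = F + (F/2 - 2/F) = -2/F + 3*F/2)
1/p((o(-3, 1) + P)²) = 1/(-2/(2*(-3) - 1)² + 3*(2*(-3) - 1)²/2) = 1/(-2/(-6 - 1)² + 3*(-6 - 1)²/2) = 1/(-2/((-7)²) + (3/2)*(-7)²) = 1/(-2/49 + (3/2)*49) = 1/(-2*1/49 + 147/2) = 1/(-2/49 + 147/2) = 1/(7199/98) = 98/7199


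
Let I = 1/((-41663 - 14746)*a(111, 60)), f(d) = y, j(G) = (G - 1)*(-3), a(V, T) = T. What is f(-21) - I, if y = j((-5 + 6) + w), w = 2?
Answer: -20307239/3384540 ≈ -6.0000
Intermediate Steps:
j(G) = 3 - 3*G (j(G) = (-1 + G)*(-3) = 3 - 3*G)
y = -6 (y = 3 - 3*((-5 + 6) + 2) = 3 - 3*(1 + 2) = 3 - 3*3 = 3 - 9 = -6)
f(d) = -6
I = -1/3384540 (I = 1/(-41663 - 14746*60) = (1/60)/(-56409) = -1/56409*1/60 = -1/3384540 ≈ -2.9546e-7)
f(-21) - I = -6 - 1*(-1/3384540) = -6 + 1/3384540 = -20307239/3384540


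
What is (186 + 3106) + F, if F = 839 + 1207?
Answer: 5338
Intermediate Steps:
F = 2046
(186 + 3106) + F = (186 + 3106) + 2046 = 3292 + 2046 = 5338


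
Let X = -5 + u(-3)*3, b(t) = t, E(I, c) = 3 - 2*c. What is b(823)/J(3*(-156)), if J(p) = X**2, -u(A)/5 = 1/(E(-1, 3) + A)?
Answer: 3292/25 ≈ 131.68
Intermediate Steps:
u(A) = -5/(-3 + A) (u(A) = -5/((3 - 2*3) + A) = -5/((3 - 6) + A) = -5/(-3 + A))
X = -5/2 (X = -5 - 5/(-3 - 3)*3 = -5 - 5/(-6)*3 = -5 - 5*(-1/6)*3 = -5 + (5/6)*3 = -5 + 5/2 = -5/2 ≈ -2.5000)
J(p) = 25/4 (J(p) = (-5/2)**2 = 25/4)
b(823)/J(3*(-156)) = 823/(25/4) = 823*(4/25) = 3292/25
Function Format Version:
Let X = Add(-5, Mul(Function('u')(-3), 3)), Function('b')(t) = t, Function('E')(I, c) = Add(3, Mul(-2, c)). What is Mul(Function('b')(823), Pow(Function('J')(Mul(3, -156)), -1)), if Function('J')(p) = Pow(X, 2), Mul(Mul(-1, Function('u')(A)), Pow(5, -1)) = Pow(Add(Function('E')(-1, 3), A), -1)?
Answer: Rational(3292, 25) ≈ 131.68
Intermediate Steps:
Function('u')(A) = Mul(-5, Pow(Add(-3, A), -1)) (Function('u')(A) = Mul(-5, Pow(Add(Add(3, Mul(-2, 3)), A), -1)) = Mul(-5, Pow(Add(Add(3, -6), A), -1)) = Mul(-5, Pow(Add(-3, A), -1)))
X = Rational(-5, 2) (X = Add(-5, Mul(Mul(-5, Pow(Add(-3, -3), -1)), 3)) = Add(-5, Mul(Mul(-5, Pow(-6, -1)), 3)) = Add(-5, Mul(Mul(-5, Rational(-1, 6)), 3)) = Add(-5, Mul(Rational(5, 6), 3)) = Add(-5, Rational(5, 2)) = Rational(-5, 2) ≈ -2.5000)
Function('J')(p) = Rational(25, 4) (Function('J')(p) = Pow(Rational(-5, 2), 2) = Rational(25, 4))
Mul(Function('b')(823), Pow(Function('J')(Mul(3, -156)), -1)) = Mul(823, Pow(Rational(25, 4), -1)) = Mul(823, Rational(4, 25)) = Rational(3292, 25)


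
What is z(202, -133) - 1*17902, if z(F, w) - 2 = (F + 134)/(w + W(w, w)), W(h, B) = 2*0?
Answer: -340148/19 ≈ -17903.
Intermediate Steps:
W(h, B) = 0
z(F, w) = 2 + (134 + F)/w (z(F, w) = 2 + (F + 134)/(w + 0) = 2 + (134 + F)/w)
z(202, -133) - 1*17902 = (134 + 202 + 2*(-133))/(-133) - 1*17902 = -(134 + 202 - 266)/133 - 17902 = -1/133*70 - 17902 = -10/19 - 17902 = -340148/19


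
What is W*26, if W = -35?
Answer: -910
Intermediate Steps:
W*26 = -35*26 = -910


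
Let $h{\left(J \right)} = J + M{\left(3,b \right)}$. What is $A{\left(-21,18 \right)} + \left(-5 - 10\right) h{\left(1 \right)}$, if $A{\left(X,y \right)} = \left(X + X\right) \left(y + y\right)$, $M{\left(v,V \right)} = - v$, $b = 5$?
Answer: $-1482$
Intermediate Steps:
$A{\left(X,y \right)} = 4 X y$ ($A{\left(X,y \right)} = 2 X 2 y = 4 X y$)
$h{\left(J \right)} = -3 + J$ ($h{\left(J \right)} = J - 3 = -3 + J$)
$A{\left(-21,18 \right)} + \left(-5 - 10\right) h{\left(1 \right)} = 4 \left(-21\right) 18 + \left(-5 - 10\right) \left(-3 + 1\right) = -1512 - -30 = -1512 + 30 = -1482$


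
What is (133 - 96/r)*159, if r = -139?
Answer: 2954697/139 ≈ 21257.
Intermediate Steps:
(133 - 96/r)*159 = (133 - 96/(-139))*159 = (133 - 96*(-1/139))*159 = (133 + 96/139)*159 = (18583/139)*159 = 2954697/139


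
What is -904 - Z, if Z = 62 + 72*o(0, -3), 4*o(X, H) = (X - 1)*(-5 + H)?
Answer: -1110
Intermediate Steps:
o(X, H) = (-1 + X)*(-5 + H)/4 (o(X, H) = ((X - 1)*(-5 + H))/4 = ((-1 + X)*(-5 + H))/4 = (-1 + X)*(-5 + H)/4)
Z = 206 (Z = 62 + 72*(5/4 - 5/4*0 - 1/4*(-3) + (1/4)*(-3)*0) = 62 + 72*(5/4 + 0 + 3/4 + 0) = 62 + 72*2 = 62 + 144 = 206)
-904 - Z = -904 - 1*206 = -904 - 206 = -1110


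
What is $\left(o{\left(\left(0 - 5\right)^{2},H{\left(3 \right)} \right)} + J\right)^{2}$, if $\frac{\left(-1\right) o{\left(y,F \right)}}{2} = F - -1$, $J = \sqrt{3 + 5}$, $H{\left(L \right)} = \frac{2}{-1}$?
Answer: $12 + 8 \sqrt{2} \approx 23.314$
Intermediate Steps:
$H{\left(L \right)} = -2$ ($H{\left(L \right)} = 2 \left(-1\right) = -2$)
$J = 2 \sqrt{2}$ ($J = \sqrt{8} = 2 \sqrt{2} \approx 2.8284$)
$o{\left(y,F \right)} = -2 - 2 F$ ($o{\left(y,F \right)} = - 2 \left(F - -1\right) = - 2 \left(F + 1\right) = - 2 \left(1 + F\right) = -2 - 2 F$)
$\left(o{\left(\left(0 - 5\right)^{2},H{\left(3 \right)} \right)} + J\right)^{2} = \left(\left(-2 - -4\right) + 2 \sqrt{2}\right)^{2} = \left(\left(-2 + 4\right) + 2 \sqrt{2}\right)^{2} = \left(2 + 2 \sqrt{2}\right)^{2}$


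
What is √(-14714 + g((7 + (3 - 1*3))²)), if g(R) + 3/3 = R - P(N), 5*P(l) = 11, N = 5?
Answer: 3*I*√40745/5 ≈ 121.11*I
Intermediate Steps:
P(l) = 11/5 (P(l) = (⅕)*11 = 11/5)
g(R) = -16/5 + R (g(R) = -1 + (R - 1*11/5) = -1 + (R - 11/5) = -1 + (-11/5 + R) = -16/5 + R)
√(-14714 + g((7 + (3 - 1*3))²)) = √(-14714 + (-16/5 + (7 + (3 - 1*3))²)) = √(-14714 + (-16/5 + (7 + (3 - 3))²)) = √(-14714 + (-16/5 + (7 + 0)²)) = √(-14714 + (-16/5 + 7²)) = √(-14714 + (-16/5 + 49)) = √(-14714 + 229/5) = √(-73341/5) = 3*I*√40745/5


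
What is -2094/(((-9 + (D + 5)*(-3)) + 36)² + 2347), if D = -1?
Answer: -1047/1286 ≈ -0.81415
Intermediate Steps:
-2094/(((-9 + (D + 5)*(-3)) + 36)² + 2347) = -2094/(((-9 + (-1 + 5)*(-3)) + 36)² + 2347) = -2094/(((-9 + 4*(-3)) + 36)² + 2347) = -2094/(((-9 - 12) + 36)² + 2347) = -2094/((-21 + 36)² + 2347) = -2094/(15² + 2347) = -2094/(225 + 2347) = -2094/2572 = -2094*1/2572 = -1047/1286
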